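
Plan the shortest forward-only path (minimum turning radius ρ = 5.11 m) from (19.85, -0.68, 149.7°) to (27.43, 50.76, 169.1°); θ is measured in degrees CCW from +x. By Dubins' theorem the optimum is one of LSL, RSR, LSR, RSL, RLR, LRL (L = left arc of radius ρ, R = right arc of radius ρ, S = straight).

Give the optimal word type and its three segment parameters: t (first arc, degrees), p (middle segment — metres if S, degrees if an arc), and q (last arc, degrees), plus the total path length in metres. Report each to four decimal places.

RSL: t = 79.2011°, p = 40.9475 m, q = 98.6011°, L = 56.8050 m

Let ψ = atan2(Δy, Δx) = atan2(51.44, 7.58) = 81.6174° be the start→goal bearing.
Normalize: d = |goal − start| / ρ = 51.995481/5.11 = 10.175241, α = (θ_start − ψ) mod 360° = 68.0826° = 1.188265 rad, β = (θ_goal − ψ) mod 360° = 87.4826° = 1.526859 rad.
Common terms: sin α = 0.927723, cos α = 0.373270, sin β = 0.999035, cos β = 0.043923, cos(α−β) = 0.943223, d² = 103.535526. Work in radians in the unit-radius frame; every candidate has L = ρ·(t + p + q).
LSL: p² = 2 + d² − 2cos(α−β) + 2d(sin α − sin β) = 102.197842; p = √p² = 10.109295; φ = atan2(cos β − cos α, d + sin α − sin β) = -0.032584 rad; t = (φ − α) mod 2π = 5.062336 rad, q = (β − φ) mod 2π = 1.559443 rad → L = 5.11·(5.062336 + 10.109295 + 1.559443) = 5.11·16.731074 = 85.495788 m
RSR: p² = 2 + d² − 2cos(α−β) + 2d(sin β − sin α) = 105.100318; p = √p² = 10.251845; φ = atan2(cos α − cos β, d − sin α + sin β) = 0.032131 rad; t = (α − φ) mod 2π = 1.156134 rad, q = (φ − β) mod 2π = 4.788458 rad → L = 5.11·(1.156134 + 10.251845 + 4.788458) = 5.11·16.196436 = 82.763788 m
LSR: p² = d² − 2 + 2cos(α−β) + 2d(sin α + sin β) = 142.632416; p = √p² = 11.942881; φ = atan2(−cos α − cos β, d + sin α + sin β) − atan2(−2, p) = 0.131465 rad; t = (φ − α) mod 2π = 5.226385 rad, q = (φ − β) mod 2π = 4.887791 rad → L = 5.11·(5.226385 + 11.942881 + 4.887791) = 5.11·22.057058 = 112.711565 m
RSL: p² = d² − 2 + 2cos(α−β) − 2d(sin α + sin β) = 64.211526; p = √p² = 8.013209; φ = atan2(cos α + cos β, d − sin α − sin β) − atan2(2, p) = -0.194056 rad; t = (α − φ) mod 2π = 1.382320 rad, q = (β − φ) mod 2π = 1.720914 rad → L = 5.11·(1.382320 + 8.013209 + 1.720914) = 5.11·11.116444 = 56.805030 m
RLR: c = (6 − d² + 2cos(α−β) + 2d(sin α − sin β))/8 = -12.137540, |c| > 1 → infeasible
LRL: c = (6 − d² + 2cos(α−β) − 2d(sin α − sin β))/8 = -11.774730, |c| > 1 → infeasible
Shortest: RSL with L = 56.805030 m ≈ 56.8050 m
Convert RSL to answer units (arcs ×180/π): t = 1.382320·180/π = 79.2011°, p = ρ·p = 5.11·8.013209 = 40.9475 m, q = 1.720914·180/π = 98.6011°, L = 56.8050 m.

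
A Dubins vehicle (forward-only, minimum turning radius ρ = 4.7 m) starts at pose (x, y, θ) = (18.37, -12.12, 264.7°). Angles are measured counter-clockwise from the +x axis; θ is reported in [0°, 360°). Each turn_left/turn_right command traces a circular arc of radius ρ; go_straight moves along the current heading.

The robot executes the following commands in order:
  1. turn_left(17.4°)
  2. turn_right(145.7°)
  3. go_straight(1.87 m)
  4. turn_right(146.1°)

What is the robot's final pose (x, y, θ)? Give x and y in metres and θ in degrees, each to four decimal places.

set_pose: (x, y, θ) = (18.3700, -12.1200, 264.7000°), ρ = 4.7
turn_left(17.4°): centre at ρ to the left, rotate +17.4° → (18.4543, -13.5393, 282.1000°)
turn_right(145.7°): centre at ρ to the right, rotate −145.7° → (10.6175, -17.9282, 136.4000°)
go_straight(1.87): x += 1.87·cos θ, y += 1.87·sin θ → (9.2633, -16.6386, 136.4000°)
turn_right(146.1°): centre at ρ to the right, rotate −146.1° → (13.2964, -8.6022, -9.7000° ≡ 350.3000°)

(13.2964, -8.6022, 350.3000°)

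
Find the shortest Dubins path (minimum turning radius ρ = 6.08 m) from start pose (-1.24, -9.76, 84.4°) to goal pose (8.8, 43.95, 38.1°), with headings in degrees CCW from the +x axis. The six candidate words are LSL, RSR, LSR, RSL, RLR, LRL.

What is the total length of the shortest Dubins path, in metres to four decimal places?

55.0333 m

Let ψ = atan2(Δy, Δx) = atan2(53.71, 10.04) = 79.4119° be the start→goal bearing.
Normalize: d = |goal − start| / ρ = 54.640330/6.08 = 8.986896, α = (θ_start − ψ) mod 360° = 4.9881° = 0.087059 rad, β = (θ_goal − ψ) mod 360° = 318.6881° = 5.562156 rad.
Common terms: sin α = 0.086949, cos α = 0.996213, sin β = -0.660158, cos β = 0.751127, cos(α−β) = 0.690882, d² = 80.764308. Work in radians in the unit-radius frame; every candidate has L = ρ·(t + p + q).
LSL: p² = 2 + d² − 2cos(α−β) + 2d(sin α − sin β) = 94.810880; p = √p² = 9.737088; φ = atan2(cos β − cos α, d + sin α − sin β) = -0.025173 rad; t = (φ − α) mod 2π = 6.170954 rad, q = (β − φ) mod 2π = 5.587329 rad → L = 6.08·(6.170954 + 9.737088 + 5.587329) = 6.08·21.495371 = 130.691856 m
RSR: p² = 2 + d² − 2cos(α−β) + 2d(sin β − sin α) = 67.954205; p = √p² = 8.243434; φ = atan2(cos α − cos β, d − sin α + sin β) = 0.029735 rad; t = (α − φ) mod 2π = 0.057323 rad, q = (φ − β) mod 2π = 0.750764 rad → L = 6.08·(0.057323 + 8.243434 + 0.750764) = 6.08·9.051522 = 55.033251 m
LSR: p² = d² − 2 + 2cos(α−β) + 2d(sin α + sin β) = 69.843331; p = √p² = 8.357232; φ = atan2(−cos α − cos β, d + sin α + sin β) − atan2(−2, p) = 0.030128 rad; t = (φ − α) mod 2π = 6.226255 rad, q = (φ − β) mod 2π = 0.751157 rad → L = 6.08·(6.226255 + 8.357232 + 0.751157) = 6.08·15.334645 = 93.234640 m
RSL: p² = d² − 2 + 2cos(α−β) − 2d(sin α + sin β) = 90.448814; p = √p² = 9.510458; φ = atan2(cos α + cos β, d − sin α − sin β) − atan2(2, p) = -0.026496 rad; t = (α − φ) mod 2π = 0.113554 rad, q = (β − φ) mod 2π = 5.588652 rad → L = 6.08·(0.113554 + 9.510458 + 5.588652) = 6.08·15.212665 = 92.493003 m
RLR: c = (6 − d² + 2cos(α−β) + 2d(sin α − sin β))/8 = -7.494276, |c| > 1 → infeasible
LRL: c = (6 − d² + 2cos(α−β) − 2d(sin α − sin β))/8 = -10.851360, |c| > 1 → infeasible
Shortest: RSR with L = 55.033251 m ≈ 55.0333 m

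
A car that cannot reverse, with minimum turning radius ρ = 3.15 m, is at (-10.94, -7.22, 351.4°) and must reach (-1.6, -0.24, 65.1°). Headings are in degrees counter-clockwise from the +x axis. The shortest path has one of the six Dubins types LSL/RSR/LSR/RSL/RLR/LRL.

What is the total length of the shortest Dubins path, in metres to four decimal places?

Let ψ = atan2(Δy, Δx) = atan2(6.98, 9.34) = 36.7716° be the start→goal bearing.
Normalize: d = |goal − start| / ρ = 11.660017/3.15 = 3.701593, α = (θ_start − ψ) mod 360° = 314.6284° = 5.491301 rad, β = (θ_goal − ψ) mod 360° = 28.3284° = 0.494423 rad.
Common terms: sin α = -0.711678, cos α = 0.702506, sin β = 0.474524, cos β = 0.880242, cos(α−β) = 0.280667, d² = 13.701789. Work in radians in the unit-radius frame; every candidate has L = ρ·(t + p + q).
LSL: p² = 2 + d² − 2cos(α−β) + 2d(sin α − sin β) = 6.358779; p = √p² = 2.521662; φ = atan2(cos β − cos α, d + sin α − sin β) = 0.070542 rad; t = (φ − α) mod 2π = 0.862427 rad, q = (β − φ) mod 2π = 0.423881 rad → L = 3.15·(0.862427 + 2.521662 + 0.423881) = 3.15·3.807970 = 11.995104 m
RSR: p² = 2 + d² − 2cos(α−β) + 2d(sin β − sin α) = 23.922132; p = √p² = 4.891026; φ = atan2(cos α − cos β, d − sin α + sin β) = -0.036347 rad; t = (α − φ) mod 2π = 5.527649 rad, q = (φ − β) mod 2π = 5.752414 rad → L = 3.15·(5.527649 + 4.891026 + 5.752414) = 3.15·16.171089 = 50.938929 m
LSR: p² = d² − 2 + 2cos(α−β) + 2d(sin α + sin β) = 10.507428; p = √p² = 3.241516; φ = atan2(−cos α − cos β, d + sin α + sin β) − atan2(−2, p) = 0.124282 rad; t = (φ − α) mod 2π = 0.916166 rad, q = (φ − β) mod 2π = 5.913044 rad → L = 3.15·(0.916166 + 3.241516 + 5.913044) = 3.15·10.070726 = 31.722788 m
RSL: p² = d² − 2 + 2cos(α−β) − 2d(sin α + sin β) = 14.018817; p = √p² = 3.744171; φ = atan2(cos α + cos β, d − sin α − sin β) − atan2(2, p) = -0.108511 rad; t = (α − φ) mod 2π = 5.599813 rad, q = (β − φ) mod 2π = 0.602935 rad → L = 3.15·(5.599813 + 3.744171 + 0.602935) = 3.15·9.946919 = 31.332794 m
RLR: c = (6 − d² + 2cos(α−β) + 2d(sin α − sin β))/8 = -1.990267, |c| > 1 → infeasible
LRL: c = (6 − d² + 2cos(α−β) − 2d(sin α − sin β))/8 = 0.205153; p = 2π − arccos c = 4.919009 rad; φ = atan2(cos β − cos α, d + sin α − sin β) = 0.070542 rad; t = (φ − α + p/2) mod 2π = 3.321931 rad, q = (β − α − t + p) mod 2π = 2.883385 rad → L = 3.15·(3.321931 + 4.919009 + 2.883385) = 3.15·11.124325 = 35.041624 m
Shortest: LSL with L = 11.995104 m ≈ 11.9951 m

11.9951 m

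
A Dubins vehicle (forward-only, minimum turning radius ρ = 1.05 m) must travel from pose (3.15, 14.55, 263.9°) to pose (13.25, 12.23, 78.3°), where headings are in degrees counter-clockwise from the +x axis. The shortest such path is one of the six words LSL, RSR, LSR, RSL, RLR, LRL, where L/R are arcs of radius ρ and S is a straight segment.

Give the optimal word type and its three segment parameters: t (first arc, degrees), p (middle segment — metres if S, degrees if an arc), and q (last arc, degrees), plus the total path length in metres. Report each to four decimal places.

Let ψ = atan2(Δy, Δx) = atan2(-2.32, 10.10) = -12.9366° be the start→goal bearing.
Normalize: d = |goal − start| / ρ = 10.363030/1.05 = 9.869553, α = (θ_start − ψ) mod 360° = 276.8366° = 4.831710 rad, β = (θ_goal − ψ) mod 360° = 91.2366° = 1.592379 rad.
Common terms: sin α = -0.992890, cos α = 0.119038, sin β = 0.999767, cos β = -0.021581, cos(α−β) = -0.995227, d² = 97.408073. Work in radians in the unit-radius frame; every candidate has L = ρ·(t + p + q).
LSL: p² = 2 + d² − 2cos(α−β) + 2d(sin α − sin β) = 62.065265; p = √p² = 7.878151; φ = atan2(cos β − cos α, d + sin α − sin β) = -0.017850 rad; t = (φ − α) mod 2π = 1.433625 rad, q = (β − φ) mod 2π = 1.610229 rad → L = 1.05·(1.433625 + 7.878151 + 1.610229) = 1.05·10.922005 = 11.468106 m
RSR: p² = 2 + d² − 2cos(α−β) + 2d(sin β − sin α) = 140.731790; p = √p² = 11.863043; φ = atan2(cos α − cos β, d − sin α + sin β) = 0.011854 rad; t = (α − φ) mod 2π = 4.819856 rad, q = (φ − β) mod 2π = 4.702660 rad → L = 1.05·(4.819856 + 11.863043 + 4.702660) = 1.05·21.385559 = 22.454837 m
LSR: p² = d² − 2 + 2cos(α−β) + 2d(sin α + sin β) = 93.553372; p = √p² = 9.672299; φ = atan2(−cos α − cos β, d + sin α + sin β) − atan2(−2, p) = 0.194035 rad; t = (φ − α) mod 2π = 1.645510 rad, q = (φ − β) mod 2π = 4.884841 rad → L = 1.05·(1.645510 + 9.672299 + 4.884841) = 1.05·16.202651 = 17.012783 m
RSL: p² = d² − 2 + 2cos(α−β) − 2d(sin α + sin β) = 93.281863; p = √p² = 9.658254; φ = atan2(cos α + cos β, d − sin α − sin β) − atan2(2, p) = -0.194310 rad; t = (α − φ) mod 2π = 5.026020 rad, q = (β − φ) mod 2π = 1.786689 rad → L = 1.05·(5.026020 + 9.658254 + 1.786689) = 1.05·16.470962 = 17.294510 m
RLR: c = (6 − d² + 2cos(α−β) + 2d(sin α − sin β))/8 = -16.591474, |c| > 1 → infeasible
LRL: c = (6 − d² + 2cos(α−β) − 2d(sin α − sin β))/8 = -6.758158, |c| > 1 → infeasible
Shortest: LSL with L = 11.468106 m ≈ 11.4681 m
Convert LSL to answer units (arcs ×180/π): t = 1.433625·180/π = 82.1407°, p = ρ·p = 1.05·7.878151 = 8.2721 m, q = 1.610229·180/π = 92.2593°, L = 11.4681 m.

LSL: t = 82.1407°, p = 8.2721 m, q = 92.2593°, L = 11.4681 m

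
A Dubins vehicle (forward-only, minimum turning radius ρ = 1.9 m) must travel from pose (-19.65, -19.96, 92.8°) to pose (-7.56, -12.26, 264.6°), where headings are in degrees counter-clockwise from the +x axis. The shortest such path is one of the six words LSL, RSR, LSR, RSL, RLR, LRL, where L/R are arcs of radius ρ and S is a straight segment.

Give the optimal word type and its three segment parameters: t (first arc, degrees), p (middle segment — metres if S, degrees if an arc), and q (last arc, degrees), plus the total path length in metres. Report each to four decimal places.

Let ψ = atan2(Δy, Δx) = atan2(7.70, 12.09) = 32.4927° be the start→goal bearing.
Normalize: d = |goal − start| / ρ = 14.333810/1.9 = 7.544110, α = (θ_start − ψ) mod 360° = 60.3073° = 1.052562 rad, β = (θ_goal − ψ) mod 360° = 232.1073° = 4.051037 rad.
Common terms: sin α = 0.868695, cos α = 0.495347, sin β = -0.789163, cos β = -0.614184, cos(α−β) = -0.989776, d² = 56.913601. Work in radians in the unit-radius frame; every candidate has L = ρ·(t + p + q).
LSL: p² = 2 + d² − 2cos(α−β) + 2d(sin α − sin β) = 85.907279; p = √p² = 9.268618; φ = atan2(cos β − cos α, d + sin α − sin β) = -0.119996 rad; t = (φ − α) mod 2π = 5.110627 rad, q = (β − φ) mod 2π = 4.171034 rad → L = 1.9·(5.110627 + 9.268618 + 4.171034) = 1.9·18.550279 = 35.245530 m
RSR: p² = 2 + d² − 2cos(α−β) + 2d(sin β − sin α) = 35.879028; p = √p² = 5.989910; φ = atan2(cos α − cos β, d − sin α + sin β) = 0.186309 rad; t = (α − φ) mod 2π = 0.866252 rad, q = (φ − β) mod 2π = 2.418457 rad → L = 1.9·(0.866252 + 5.989910 + 2.418457) = 1.9·9.274620 = 17.621778 m
LSR: p² = d² − 2 + 2cos(α−β) + 2d(sin α + sin β) = 54.134048; p = √p² = 7.357584; φ = atan2(−cos α − cos β, d + sin α + sin β) − atan2(−2, p) = 0.281002 rad; t = (φ − α) mod 2π = 5.511625 rad, q = (φ − β) mod 2π = 2.513150 rad → L = 1.9·(5.511625 + 7.357584 + 2.513150) = 1.9·15.382359 = 29.226483 m
RSL: p² = d² − 2 + 2cos(α−β) − 2d(sin α + sin β) = 51.734049; p = √p² = 7.192639; φ = atan2(cos α + cos β, d − sin α − sin β) − atan2(2, p) = -0.287130 rad; t = (α − φ) mod 2π = 1.339691 rad, q = (β − φ) mod 2π = 4.338167 rad → L = 1.9·(1.339691 + 7.192639 + 4.338167) = 1.9·12.870497 = 24.453944 m
RLR: c = (6 − d² + 2cos(α−β) + 2d(sin α − sin β))/8 = -3.484878, |c| > 1 → infeasible
LRL: c = (6 − d² + 2cos(α−β) − 2d(sin α − sin β))/8 = -9.738410, |c| > 1 → infeasible
Shortest: RSR with L = 17.621778 m ≈ 17.6218 m
Convert RSR to answer units (arcs ×180/π): t = 0.866252·180/π = 49.6326°, p = ρ·p = 1.9·5.989910 = 11.3808 m, q = 2.418457·180/π = 138.5674°, L = 17.6218 m.

RSR: t = 49.6326°, p = 11.3808 m, q = 138.5674°, L = 17.6218 m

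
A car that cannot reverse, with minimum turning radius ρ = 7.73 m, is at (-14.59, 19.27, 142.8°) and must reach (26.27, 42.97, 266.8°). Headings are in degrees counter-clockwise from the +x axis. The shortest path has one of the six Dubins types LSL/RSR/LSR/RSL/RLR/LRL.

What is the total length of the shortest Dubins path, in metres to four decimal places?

65.5077 m

Let ψ = atan2(Δy, Δx) = atan2(23.70, 40.86) = 30.1150° be the start→goal bearing.
Normalize: d = |goal − start| / ρ = 47.235893/7.73 = 6.110724, α = (θ_start − ψ) mod 360° = 112.6850° = 1.966724 rad, β = (θ_goal − ψ) mod 360° = 236.6850° = 4.130933 rad.
Common terms: sin α = 0.922639, cos α = -0.385665, sin β = -0.835664, cos β = -0.549242, cos(α−β) = -0.559193, d² = 37.340942. Work in radians in the unit-radius frame; every candidate has L = ρ·(t + p + q).
LSL: p² = 2 + d² − 2cos(α−β) + 2d(sin α − sin β) = 61.948332; p = √p² = 7.870726; φ = atan2(cos β − cos α, d + sin α − sin β) = -0.020784 rad; t = (φ − α) mod 2π = 4.295676 rad, q = (β − φ) mod 2π = 4.151717 rad → L = 7.73·(4.295676 + 7.870726 + 4.151717) = 7.73·16.318120 = 126.139066 m
RSR: p² = 2 + d² − 2cos(α−β) + 2d(sin β − sin α) = 18.970325; p = √p² = 4.355494; φ = atan2(cos α − cos β, d − sin α + sin β) = 0.037565 rad; t = (α − φ) mod 2π = 1.929159 rad, q = (φ − β) mod 2π = 2.189818 rad → L = 7.73·(1.929159 + 4.355494 + 2.189818) = 7.73·8.474471 = 65.507658 m
LSR: p² = d² − 2 + 2cos(α−β) + 2d(sin α + sin β) = 35.285521; p = √p² = 5.940162; φ = atan2(−cos α − cos β, d + sin α + sin β) − atan2(−2, p) = 0.474488 rad; t = (φ − α) mod 2π = 4.790949 rad, q = (φ − β) mod 2π = 2.626741 rad → L = 7.73·(4.790949 + 5.940162 + 2.626741) = 7.73·13.357851 = 103.256191 m
RSL: p² = d² − 2 + 2cos(α−β) − 2d(sin α + sin β) = 33.159592; p = √p² = 5.758437; φ = atan2(cos α + cos β, d − sin α − sin β) − atan2(2, p) = -0.488257 rad; t = (α − φ) mod 2π = 2.454981 rad, q = (β − φ) mod 2π = 4.619190 rad → L = 7.73·(2.454981 + 5.758437 + 4.619190) = 7.73·12.832608 = 99.196058 m
RLR: c = (6 − d² + 2cos(α−β) + 2d(sin α − sin β))/8 = -1.371291, |c| > 1 → infeasible
LRL: c = (6 − d² + 2cos(α−β) − 2d(sin α − sin β))/8 = -6.743541, |c| > 1 → infeasible
Shortest: RSR with L = 65.507658 m ≈ 65.5077 m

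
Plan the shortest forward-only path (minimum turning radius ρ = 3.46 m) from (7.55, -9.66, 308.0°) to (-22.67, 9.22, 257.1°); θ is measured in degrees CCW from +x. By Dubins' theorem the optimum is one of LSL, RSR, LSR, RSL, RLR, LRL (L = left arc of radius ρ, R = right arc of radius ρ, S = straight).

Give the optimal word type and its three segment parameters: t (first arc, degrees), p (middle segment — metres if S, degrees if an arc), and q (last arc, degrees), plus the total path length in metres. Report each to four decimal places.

Let ψ = atan2(Δy, Δx) = atan2(18.88, -30.22) = 148.0048° be the start→goal bearing.
Normalize: d = |goal − start| / ρ = 35.632889/3.46 = 10.298523, α = (θ_start − ψ) mod 360° = 159.9952° = 2.792442 rad, β = (θ_goal − ψ) mod 360° = 109.0952° = 1.904070 rad.
Common terms: sin α = 0.342100, cos α = -0.939664, sin β = 0.944977, cos β = -0.327138, cos(α−β) = 0.630676, d² = 106.059574. Work in radians in the unit-radius frame; every candidate has L = ρ·(t + p + q).
LSL: p² = 2 + d² − 2cos(α−β) + 2d(sin α − sin β) = 94.380738; p = √p² = 9.714975; φ = atan2(cos β − cos α, d + sin α − sin β) = 0.063091 rad; t = (φ − α) mod 2π = 3.553835 rad, q = (β − φ) mod 2π = 1.840978 rad → L = 3.46·(3.553835 + 9.714975 + 1.840978) = 3.46·15.109788 = 52.279865 m
RSR: p² = 2 + d² − 2cos(α−β) + 2d(sin β − sin α) = 119.215708; p = √p² = 10.918595; φ = atan2(cos α − cos β, d − sin α + sin β) = -0.056129 rad; t = (α − φ) mod 2π = 2.848571 rad, q = (φ − β) mod 2π = 4.322987 rad → L = 3.46·(2.848571 + 10.918595 + 4.322987) = 3.46·18.090152 = 62.591928 m
LSR: p² = d² − 2 + 2cos(α−β) + 2d(sin α + sin β) = 131.830892; p = √p² = 11.481763; φ = atan2(−cos α − cos β, d + sin α + sin β) − atan2(−2, p) = 0.281369 rad; t = (φ − α) mod 2π = 3.772112 rad, q = (φ − β) mod 2π = 4.660485 rad → L = 3.46·(3.772112 + 11.481763 + 4.660485) = 3.46·19.914360 = 68.903686 m
RSL: p² = d² − 2 + 2cos(α−β) − 2d(sin α + sin β) = 78.810960; p = √p² = 8.877554; φ = atan2(cos α + cos β, d − sin α − sin β) − atan2(2, p) = -0.361250 rad; t = (α − φ) mod 2π = 3.153692 rad, q = (β − φ) mod 2π = 2.265319 rad → L = 3.46·(3.153692 + 8.877554 + 2.265319) = 3.46·14.296565 = 49.466115 m
RLR: c = (6 − d² + 2cos(α−β) + 2d(sin α − sin β))/8 = -13.901963, |c| > 1 → infeasible
LRL: c = (6 − d² + 2cos(α−β) − 2d(sin α − sin β))/8 = -10.797592, |c| > 1 → infeasible
Shortest: RSL with L = 49.466115 m ≈ 49.4661 m
Convert RSL to answer units (arcs ×180/π): t = 3.153692·180/π = 180.6932°, p = ρ·p = 3.46·8.877554 = 30.7163 m, q = 2.265319·180/π = 129.7932°, L = 49.4661 m.

RSL: t = 180.6932°, p = 30.7163 m, q = 129.7932°, L = 49.4661 m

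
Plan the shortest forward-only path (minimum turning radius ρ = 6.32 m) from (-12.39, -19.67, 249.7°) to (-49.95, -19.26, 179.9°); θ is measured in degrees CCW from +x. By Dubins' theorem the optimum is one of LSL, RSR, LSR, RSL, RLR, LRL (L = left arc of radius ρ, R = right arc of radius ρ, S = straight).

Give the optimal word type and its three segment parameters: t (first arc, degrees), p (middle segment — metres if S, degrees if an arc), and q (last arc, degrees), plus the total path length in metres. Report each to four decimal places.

RSL: t = 78.1033°, p = 30.1197 m, q = 8.3033°, L = 39.6508 m

Let ψ = atan2(Δy, Δx) = atan2(0.41, -37.56) = 179.3746° be the start→goal bearing.
Normalize: d = |goal − start| / ρ = 37.562238/6.32 = 5.943392, α = (θ_start − ψ) mod 360° = 70.3254° = 1.227410 rad, β = (θ_goal − ψ) mod 360° = 0.5254° = 0.009170 rad.
Common terms: sin α = 0.941620, cos α = 0.336678, sin β = 0.009170, cos β = 0.999958, cos(α−β) = 0.345298, d² = 35.323909. Work in radians in the unit-radius frame; every candidate has L = ρ·(t + p + q).
LSL: p² = 2 + d² − 2cos(α−β) + 2d(sin α − sin β) = 47.717144; p = √p² = 6.907760; φ = atan2(cos β − cos α, d + sin α − sin β) = 0.096168 rad; t = (φ − α) mod 2π = 5.151943 rad, q = (β − φ) mod 2π = 6.196188 rad → L = 6.32·(5.151943 + 6.907760 + 6.196188) = 6.32·18.255890 = 115.377228 m
RSR: p² = 2 + d² − 2cos(α−β) + 2d(sin β − sin α) = 25.549481; p = √p² = 5.054649; φ = atan2(cos α − cos β, d − sin α + sin β) = -0.131601 rad; t = (α − φ) mod 2π = 1.359011 rad, q = (φ − β) mod 2π = 6.142414 rad → L = 6.32·(1.359011 + 5.054649 + 6.142414) = 6.32·12.556075 = 79.354391 m
LSR: p² = d² − 2 + 2cos(α−β) + 2d(sin α + sin β) = 45.316340; p = √p² = 6.731741; φ = atan2(−cos α − cos β, d + sin α + sin β) − atan2(−2, p) = 0.097291 rad; t = (φ − α) mod 2π = 5.153067 rad, q = (φ − β) mod 2π = 0.088121 rad → L = 6.32·(5.153067 + 6.731741 + 0.088121) = 6.32·11.972929 = 75.668910 m
RSL: p² = d² − 2 + 2cos(α−β) − 2d(sin α + sin β) = 22.712671; p = √p² = 4.765781; φ = atan2(cos α + cos β, d − sin α − sin β) − atan2(2, p) = -0.135749 rad; t = (α − φ) mod 2π = 1.363159 rad, q = (β − φ) mod 2π = 0.144919 rad → L = 6.32·(1.363159 + 4.765781 + 0.144919) = 6.32·6.273859 = 39.650790 m
RLR: c = (6 − d² + 2cos(α−β) + 2d(sin α − sin β))/8 = -2.193685, |c| > 1 → infeasible
LRL: c = (6 − d² + 2cos(α−β) − 2d(sin α − sin β))/8 = -4.964643, |c| > 1 → infeasible
Shortest: RSL with L = 39.650790 m ≈ 39.6508 m
Convert RSL to answer units (arcs ×180/π): t = 1.363159·180/π = 78.1033°, p = ρ·p = 6.32·4.765781 = 30.1197 m, q = 0.144919·180/π = 8.3033°, L = 39.6508 m.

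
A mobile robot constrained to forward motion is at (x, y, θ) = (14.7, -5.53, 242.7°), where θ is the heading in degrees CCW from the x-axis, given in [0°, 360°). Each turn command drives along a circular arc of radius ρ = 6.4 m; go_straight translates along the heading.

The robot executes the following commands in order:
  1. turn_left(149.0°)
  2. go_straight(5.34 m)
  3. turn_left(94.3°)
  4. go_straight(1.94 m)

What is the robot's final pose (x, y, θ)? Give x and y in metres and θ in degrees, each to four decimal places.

set_pose: (x, y, θ) = (14.7000, -5.5300, 242.7000°), ρ = 6.4
turn_left(149.0°): centre at ρ to the left, rotate +149.0° → (23.7502, -13.9105, 391.7000° ≡ 31.7000°)
go_straight(5.34): x += 5.34·cos θ, y += 5.34·sin θ → (28.2935, -11.1045, 31.7000°)
turn_left(94.3°): centre at ρ to the left, rotate +94.3° → (30.1082, -1.8975, 126.0000°)
go_straight(1.94): x += 1.94·cos θ, y += 1.94·sin θ → (28.9679, -0.3280, 126.0000°)

(28.9679, -0.3280, 126.0000°)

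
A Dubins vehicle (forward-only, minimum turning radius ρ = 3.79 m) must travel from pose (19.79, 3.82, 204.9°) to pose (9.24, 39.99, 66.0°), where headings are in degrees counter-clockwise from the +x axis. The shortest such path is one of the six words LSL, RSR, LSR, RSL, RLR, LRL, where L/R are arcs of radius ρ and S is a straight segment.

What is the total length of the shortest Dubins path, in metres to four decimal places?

Let ψ = atan2(Δy, Δx) = atan2(36.17, -10.55) = 106.2608° be the start→goal bearing.
Normalize: d = |goal − start| / ρ = 37.677200/3.79 = 9.941214, α = (θ_start − ψ) mod 360° = 98.6392° = 1.721579 rad, β = (θ_goal − ψ) mod 360° = 319.7392° = 5.580502 rad.
Common terms: sin α = 0.988654, cos α = -0.150212, sin β = -0.646268, cos β = 0.763111, cos(α−β) = -0.753563, d² = 98.827730. Work in radians in the unit-radius frame; every candidate has L = ρ·(t + p + q).
LSL: p² = 2 + d² − 2cos(α−β) + 2d(sin α − sin β) = 134.841073; p = √p² = 11.612109; φ = atan2(cos β − cos α, d + sin α − sin β) = 0.078734 rad; t = (φ − α) mod 2π = 4.640341 rad, q = (β − φ) mod 2π = 5.501768 rad → L = 3.79·(4.640341 + 11.612109 + 5.501768) = 3.79·21.754217 = 82.448483 m
RSR: p² = 2 + d² − 2cos(α−β) + 2d(sin β − sin α) = 69.828641; p = √p² = 8.356353; φ = atan2(cos α − cos β, d − sin α + sin β) = -0.109516 rad; t = (α − φ) mod 2π = 1.831094 rad, q = (φ − β) mod 2π = 0.593168 rad → L = 3.79·(1.831094 + 8.356353 + 0.593168) = 3.79·10.780616 = 40.858533 m
LSR: p² = d² − 2 + 2cos(α−β) + 2d(sin α + sin β) = 102.128066; p = √p² = 10.105843; φ = atan2(−cos α − cos β, d + sin α + sin β) − atan2(−2, p) = 0.135851 rad; t = (φ − α) mod 2π = 4.697458 rad, q = (φ − β) mod 2π = 0.838535 rad → L = 3.79·(4.697458 + 10.105843 + 0.838535) = 3.79·15.641836 = 59.282560 m
RSL: p² = d² − 2 + 2cos(α−β) − 2d(sin α + sin β) = 88.513141; p = √p² = 9.408142; φ = atan2(cos α + cos β, d − sin α − sin β) − atan2(2, p) = -0.145699 rad; t = (α − φ) mod 2π = 1.867277 rad, q = (β − φ) mod 2π = 5.726200 rad → L = 3.79·(1.867277 + 9.408142 + 5.726200) = 3.79·17.001620 = 64.436140 m
RLR: c = (6 − d² + 2cos(α−β) + 2d(sin α − sin β))/8 = -7.728580, |c| > 1 → infeasible
LRL: c = (6 − d² + 2cos(α−β) − 2d(sin α − sin β))/8 = -15.855134, |c| > 1 → infeasible
Shortest: RSR with L = 40.858533 m ≈ 40.8585 m

40.8585 m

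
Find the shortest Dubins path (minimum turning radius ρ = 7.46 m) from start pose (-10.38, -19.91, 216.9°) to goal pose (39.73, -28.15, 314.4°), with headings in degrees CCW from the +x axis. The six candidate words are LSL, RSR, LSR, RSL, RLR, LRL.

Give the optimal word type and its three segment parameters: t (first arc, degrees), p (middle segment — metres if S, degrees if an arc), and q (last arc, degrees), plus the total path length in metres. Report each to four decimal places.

Let ψ = atan2(Δy, Δx) = atan2(-8.24, 50.11) = -9.3380° be the start→goal bearing.
Normalize: d = |goal − start| / ρ = 50.782967/7.46 = 6.807368, α = (θ_start − ψ) mod 360° = 226.2380° = 3.948599 rad, β = (θ_goal − ψ) mod 360° = 323.7380° = 5.650295 rad.
Common terms: sin α = -0.722220, cos α = -0.691664, sin β = -0.591478, cos β = 0.806321, cos(α−β) = -0.130526, d² = 46.340262. Work in radians in the unit-radius frame; every candidate has L = ρ·(t + p + q).
LSL: p² = 2 + d² − 2cos(α−β) + 2d(sin α − sin β) = 46.821298; p = √p² = 6.842609; φ = atan2(cos β − cos α, d + sin α − sin β) = 0.220708 rad; t = (φ − α) mod 2π = 2.555294 rad, q = (β − φ) mod 2π = 5.429587 rad → L = 7.46·(2.555294 + 6.842609 + 5.429587) = 7.46·14.827490 = 110.613078 m
RSR: p² = 2 + d² − 2cos(α−β) + 2d(sin β − sin α) = 50.381330; p = √p² = 7.097981; φ = atan2(cos α − cos β, d − sin α + sin β) = -0.212643 rad; t = (α − φ) mod 2π = 4.161242 rad, q = (φ − β) mod 2π = 0.420248 rad → L = 7.46·(4.161242 + 7.097981 + 0.420248) = 7.46·11.679470 = 87.128846 m
LSR: p² = d² − 2 + 2cos(α−β) + 2d(sin α + sin β) = 26.193563; p = √p² = 5.117965; φ = atan2(−cos α − cos β, d + sin α + sin β) − atan2(−2, p) = 0.351665 rad; t = (φ − α) mod 2π = 2.686252 rad, q = (φ − β) mod 2π = 0.984556 rad → L = 7.46·(2.686252 + 5.117965 + 0.984556) = 7.46·8.788772 = 65.564243 m
RSL: p² = d² − 2 + 2cos(α−β) − 2d(sin α + sin β) = 61.964855; p = √p² = 7.871776; φ = atan2(cos α + cos β, d − sin α − sin β) − atan2(2, p) = -0.234690 rad; t = (α − φ) mod 2π = 4.183289 rad, q = (β − φ) mod 2π = 5.884985 rad → L = 7.46·(4.183289 + 7.871776 + 5.884985) = 7.46·17.940050 = 133.832771 m
RLR: c = (6 − d² + 2cos(α−β) + 2d(sin α − sin β))/8 = -5.297666, |c| > 1 → infeasible
LRL: c = (6 − d² + 2cos(α−β) − 2d(sin α − sin β))/8 = -4.852662, |c| > 1 → infeasible
Shortest: LSR with L = 65.564243 m ≈ 65.5642 m
Convert LSR to answer units (arcs ×180/π): t = 2.686252·180/π = 153.9109°, p = ρ·p = 7.46·5.117965 = 38.1800 m, q = 0.984556·180/π = 56.4109°, L = 65.5642 m.

LSR: t = 153.9109°, p = 38.1800 m, q = 56.4109°, L = 65.5642 m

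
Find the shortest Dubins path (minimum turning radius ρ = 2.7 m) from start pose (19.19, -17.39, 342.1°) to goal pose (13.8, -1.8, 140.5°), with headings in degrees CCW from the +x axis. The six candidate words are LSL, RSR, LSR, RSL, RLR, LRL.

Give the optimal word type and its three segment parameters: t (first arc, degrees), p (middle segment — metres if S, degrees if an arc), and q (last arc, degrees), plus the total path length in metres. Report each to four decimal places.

Let ψ = atan2(Δy, Δx) = atan2(15.59, -5.39) = 109.0720° be the start→goal bearing.
Normalize: d = |goal − start| / ρ = 16.495460/2.7 = 6.109430, α = (θ_start − ψ) mod 360° = 233.0280° = 4.067105 rad, β = (θ_goal − ψ) mod 360° = 31.4280° = 0.548522 rad.
Common terms: sin α = -0.798929, cos α = -0.601425, sin β = 0.521426, cos β = 0.853296, cos(α−β) = -0.929776, d² = 37.325130. Work in radians in the unit-radius frame; every candidate has L = ρ·(t + p + q).
LSL: p² = 2 + d² − 2cos(α−β) + 2d(sin α − sin β) = 25.051446; p = √p² = 5.005142; φ = atan2(cos β − cos α, d + sin α − sin β) = 0.294901 rad; t = (φ − α) mod 2π = 2.510981 rad, q = (β − φ) mod 2π = 0.253620 rad → L = 2.7·(2.510981 + 5.005142 + 0.253620) = 2.7·7.769743 = 20.978307 m
RSR: p² = 2 + d² − 2cos(α−β) + 2d(sin β − sin α) = 57.317920; p = √p² = 7.570860; φ = atan2(cos α − cos β, d − sin α + sin β) = -0.193350 rad; t = (α − φ) mod 2π = 4.260455 rad, q = (φ − β) mod 2π = 5.541314 rad → L = 2.7·(4.260455 + 7.570860 + 5.541314) = 2.7·17.372629 = 46.906098 m
LSR: p² = d² − 2 + 2cos(α−β) + 2d(sin α + sin β) = 30.074808; p = √p² = 5.484050; φ = atan2(−cos α − cos β, d + sin α + sin β) − atan2(−2, p) = 0.306543 rad; t = (φ − α) mod 2π = 2.522623 rad, q = (φ − β) mod 2π = 6.041207 rad → L = 2.7·(2.522623 + 5.484050 + 6.041207) = 2.7·14.047881 = 37.929277 m
RSL: p² = d² − 2 + 2cos(α−β) − 2d(sin α + sin β) = 36.856347; p = √p² = 6.070943; φ = atan2(cos α + cos β, d − sin α − sin β) − atan2(2, p) = -0.278826 rad; t = (α − φ) mod 2π = 4.345931 rad, q = (β − φ) mod 2π = 0.827347 rad → L = 2.7·(4.345931 + 6.070943 + 0.827347) = 2.7·11.244221 = 30.359397 m
RLR: c = (6 − d² + 2cos(α−β) + 2d(sin α − sin β))/8 = -6.164740, |c| > 1 → infeasible
LRL: c = (6 − d² + 2cos(α−β) − 2d(sin α − sin β))/8 = -2.131431, |c| > 1 → infeasible
Shortest: LSL with L = 20.978307 m ≈ 20.9783 m
Convert LSL to answer units (arcs ×180/π): t = 2.510981·180/π = 143.8686°, p = ρ·p = 2.7·5.005142 = 13.5139 m, q = 0.253620·180/π = 14.5314°, L = 20.9783 m.

LSL: t = 143.8686°, p = 13.5139 m, q = 14.5314°, L = 20.9783 m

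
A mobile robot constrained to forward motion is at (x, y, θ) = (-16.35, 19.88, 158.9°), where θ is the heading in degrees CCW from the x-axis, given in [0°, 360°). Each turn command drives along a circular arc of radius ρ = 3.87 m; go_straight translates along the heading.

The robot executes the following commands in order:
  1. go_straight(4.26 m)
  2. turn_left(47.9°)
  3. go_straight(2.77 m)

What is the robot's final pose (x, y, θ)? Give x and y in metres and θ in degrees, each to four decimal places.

(-25.9349, 20.0084, 206.8000°)

set_pose: (x, y, θ) = (-16.3500, 19.8800, 158.9000°), ρ = 3.87
go_straight(4.26): x += 4.26·cos θ, y += 4.26·sin θ → (-20.3244, 21.4136, 158.9000°)
turn_left(47.9°): centre at ρ to the left, rotate +47.9° → (-23.4625, 21.2574, 206.8000°)
go_straight(2.77): x += 2.77·cos θ, y += 2.77·sin θ → (-25.9349, 20.0084, 206.8000°)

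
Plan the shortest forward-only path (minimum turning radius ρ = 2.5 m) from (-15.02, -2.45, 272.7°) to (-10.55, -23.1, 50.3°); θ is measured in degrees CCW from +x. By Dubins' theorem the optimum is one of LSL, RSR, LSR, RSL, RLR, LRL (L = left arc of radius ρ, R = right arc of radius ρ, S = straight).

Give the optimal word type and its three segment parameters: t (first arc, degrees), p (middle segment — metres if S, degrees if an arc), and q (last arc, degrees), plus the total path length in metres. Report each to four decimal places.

Let ψ = atan2(Δy, Δx) = atan2(-20.65, 4.47) = -77.7859° be the start→goal bearing.
Normalize: d = |goal − start| / ρ = 21.128261/2.5 = 8.451304, α = (θ_start − ψ) mod 360° = 350.4859° = 6.117133 rad, β = (θ_goal − ψ) mod 360° = 128.0859° = 2.235521 rad.
Common terms: sin α = -0.165290, cos α = 0.986245, sin β = 0.787087, cos β = -0.616842, cos(α−β) = -0.738455, d² = 71.424544. Work in radians in the unit-radius frame; every candidate has L = ρ·(t + p + q).
LSL: p² = 2 + d² − 2cos(α−β) + 2d(sin α − sin β) = 58.803806; p = √p² = 7.668364; φ = atan2(cos β − cos α, d + sin α − sin β) = -0.210606 rad; t = (φ − α) mod 2π = 6.238632 rad, q = (β − φ) mod 2π = 2.446127 rad → L = 2.5·(6.238632 + 7.668364 + 2.446127) = 2.5·16.353122 = 40.882806 m
RSR: p² = 2 + d² − 2cos(α−β) + 2d(sin β − sin α) = 90.999103; p = √p² = 9.539345; φ = atan2(cos α − cos β, d − sin α + sin β) = 0.168851 rad; t = (α − φ) mod 2π = 5.948282 rad, q = (φ − β) mod 2π = 4.216516 rad → L = 2.5·(5.948282 + 9.539345 + 4.216516) = 2.5·19.704143 = 49.260356 m
LSR: p² = d² − 2 + 2cos(α−β) + 2d(sin α + sin β) = 78.457619; p = √p² = 8.857631; φ = atan2(−cos α − cos β, d + sin α + sin β) − atan2(−2, p) = 0.181379 rad; t = (φ − α) mod 2π = 0.347431 rad, q = (φ − β) mod 2π = 4.229043 rad → L = 2.5·(0.347431 + 8.857631 + 4.229043) = 2.5·13.434104 = 33.585260 m
RSL: p² = d² − 2 + 2cos(α−β) − 2d(sin α + sin β) = 57.437648; p = √p² = 7.578763; φ = atan2(cos α + cos β, d − sin α − sin β) − atan2(2, p) = -0.210867 rad; t = (α − φ) mod 2π = 0.044815 rad, q = (β − φ) mod 2π = 2.446388 rad → L = 2.5·(0.044815 + 7.578763 + 2.446388) = 2.5·10.069967 = 25.174917 m
RLR: c = (6 − d² + 2cos(α−β) + 2d(sin α − sin β))/8 = -10.374888, |c| > 1 → infeasible
LRL: c = (6 − d² + 2cos(α−β) − 2d(sin α − sin β))/8 = -6.350476, |c| > 1 → infeasible
Shortest: RSL with L = 25.174917 m ≈ 25.1749 m
Convert RSL to answer units (arcs ×180/π): t = 0.044815·180/π = 2.5677°, p = ρ·p = 2.5·7.578763 = 18.9469 m, q = 2.446388·180/π = 140.1677°, L = 25.1749 m.

RSL: t = 2.5677°, p = 18.9469 m, q = 140.1677°, L = 25.1749 m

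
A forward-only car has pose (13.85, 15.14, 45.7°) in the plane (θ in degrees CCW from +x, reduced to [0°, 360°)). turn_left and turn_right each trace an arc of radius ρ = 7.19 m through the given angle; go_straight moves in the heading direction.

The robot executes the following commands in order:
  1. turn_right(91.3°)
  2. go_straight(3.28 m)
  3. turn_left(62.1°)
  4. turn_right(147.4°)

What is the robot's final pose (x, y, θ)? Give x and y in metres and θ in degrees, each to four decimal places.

(41.0836, -0.6593, 229.1000°)

set_pose: (x, y, θ) = (13.8500, 15.1400, 45.7000°), ρ = 7.19
turn_right(91.3°): centre at ρ to the right, rotate −91.3° → (24.1329, 15.1490, -45.6000° ≡ 314.4000°)
go_straight(3.28): x += 3.28·cos θ, y += 3.28·sin θ → (26.4278, 12.8055, 314.4000°)
turn_left(62.1°): centre at ρ to the left, rotate +62.1° → (33.6069, 10.9422, 376.5000° ≡ 16.5000°)
turn_right(147.4°): centre at ρ to the right, rotate −147.4° → (41.0836, -0.6593, -130.9000° ≡ 229.1000°)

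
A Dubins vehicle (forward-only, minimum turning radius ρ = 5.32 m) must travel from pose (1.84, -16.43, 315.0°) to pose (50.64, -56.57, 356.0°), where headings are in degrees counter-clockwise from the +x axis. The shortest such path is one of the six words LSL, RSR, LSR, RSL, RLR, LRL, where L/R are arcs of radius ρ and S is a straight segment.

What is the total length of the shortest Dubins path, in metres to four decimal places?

63.4019 m

Let ψ = atan2(Δy, Δx) = atan2(-40.14, 48.80) = -39.4387° be the start→goal bearing.
Normalize: d = |goal − start| / ρ = 63.187496/5.32 = 11.877349, α = (θ_start − ψ) mod 360° = 354.4387° = 6.186122 rad, β = (θ_goal − ψ) mod 360° = 35.4387° = 0.618522 rad.
Common terms: sin α = -0.096911, cos α = 0.995293, sin β = 0.579832, cos β = 0.814736, cos(α−β) = 0.754710, d² = 141.071414. Work in radians in the unit-radius frame; every candidate has L = ρ·(t + p + q).
LSL: p² = 2 + d² − 2cos(α−β) + 2d(sin α − sin β) = 125.486187; p = √p² = 11.202062; φ = atan2(cos β − cos α, d + sin α − sin β) = -0.016119 rad; t = (φ − α) mod 2π = 0.080944 rad, q = (β − φ) mod 2π = 0.634641 rad → L = 5.32·(0.080944 + 11.202062 + 0.634641) = 5.32·11.917647 = 63.401881 m
RSR: p² = 2 + d² − 2cos(α−β) + 2d(sin β − sin α) = 157.637803; p = √p² = 12.555389; φ = atan2(cos α − cos β, d − sin α + sin β) = 0.014381 rad; t = (α − φ) mod 2π = 6.171741 rad, q = (φ − β) mod 2π = 5.679045 rad → L = 5.32·(6.171741 + 12.555389 + 5.679045) = 5.32·24.406175 = 129.840851 m
LSR: p² = d² − 2 + 2cos(α−β) + 2d(sin α + sin β) = 152.052473; p = √p² = 12.330956; φ = atan2(−cos α − cos β, d + sin α + sin β) − atan2(−2, p) = 0.015387 rad; t = (φ − α) mod 2π = 0.112450 rad, q = (φ − β) mod 2π = 5.680051 rad → L = 5.32·(0.112450 + 12.330956 + 5.680051) = 5.32·18.123457 = 96.416792 m
RSL: p² = d² − 2 + 2cos(α−β) − 2d(sin α + sin β) = 129.109194; p = √p² = 11.362623; φ = atan2(cos α + cos β, d − sin α − sin β) − atan2(2, p) = -0.016695 rad; t = (α − φ) mod 2π = 6.202817 rad, q = (β − φ) mod 2π = 0.635217 rad → L = 5.32·(6.202817 + 11.362623 + 0.635217) = 5.32·18.200657 = 96.827496 m
RLR: c = (6 − d² + 2cos(α−β) + 2d(sin α − sin β))/8 = -18.704725, |c| > 1 → infeasible
LRL: c = (6 − d² + 2cos(α−β) − 2d(sin α − sin β))/8 = -14.685773, |c| > 1 → infeasible
Shortest: LSL with L = 63.401881 m ≈ 63.4019 m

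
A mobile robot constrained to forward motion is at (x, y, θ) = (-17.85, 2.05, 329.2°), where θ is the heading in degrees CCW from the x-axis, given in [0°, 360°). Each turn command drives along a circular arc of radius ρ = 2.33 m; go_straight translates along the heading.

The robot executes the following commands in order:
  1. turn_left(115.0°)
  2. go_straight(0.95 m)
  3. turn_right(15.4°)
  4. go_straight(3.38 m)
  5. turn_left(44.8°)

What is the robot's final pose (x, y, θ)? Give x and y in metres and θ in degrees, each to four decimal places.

set_pose: (x, y, θ) = (-17.8500, 2.0500, 329.2000°), ρ = 2.33
turn_left(115.0°): centre at ρ to the left, rotate +115.0° → (-14.3389, 3.8159, 444.2000° ≡ 84.2000°)
go_straight(0.95): x += 0.95·cos θ, y += 0.95·sin θ → (-14.2429, 4.7611, 84.2000°)
turn_right(15.4°): centre at ρ to the right, rotate −15.4° → (-14.0971, 5.3682, 68.8000°)
go_straight(3.38): x += 3.38·cos θ, y += 3.38·sin θ → (-12.8748, 8.5194, 68.8000°)
turn_left(44.8°): centre at ρ to the left, rotate +44.8° → (-12.9120, 10.2948, 113.6000°)

(-12.9120, 10.2948, 113.6000°)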